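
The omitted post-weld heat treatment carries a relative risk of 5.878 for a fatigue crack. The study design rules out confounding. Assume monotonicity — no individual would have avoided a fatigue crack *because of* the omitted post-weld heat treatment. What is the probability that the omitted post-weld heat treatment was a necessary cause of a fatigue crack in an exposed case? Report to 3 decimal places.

Under exogeneity and monotonicity, PN = (RR − 1) / RR = 1 − 1/RR.
PN = (5.878 − 1) / 5.878 = 4.878 / 5.878 ≈ 0.8299

PN ≈ 0.830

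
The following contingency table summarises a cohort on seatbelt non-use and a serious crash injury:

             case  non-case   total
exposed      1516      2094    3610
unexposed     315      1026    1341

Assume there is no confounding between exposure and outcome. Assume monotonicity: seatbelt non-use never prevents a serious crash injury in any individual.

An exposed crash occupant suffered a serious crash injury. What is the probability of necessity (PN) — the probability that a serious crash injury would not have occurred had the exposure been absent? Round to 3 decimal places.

p₁ = P(outcome | exposed) = 1516/3610 = 0.41994
p₀ = P(outcome | unexposed) = 315/1341 = 0.2349
Under exogeneity and monotonicity, PN = (p₁ − p₀)/p₁.
PN = (0.41994 − 0.2349) / 0.41994 ≈ 0.4406

PN ≈ 0.441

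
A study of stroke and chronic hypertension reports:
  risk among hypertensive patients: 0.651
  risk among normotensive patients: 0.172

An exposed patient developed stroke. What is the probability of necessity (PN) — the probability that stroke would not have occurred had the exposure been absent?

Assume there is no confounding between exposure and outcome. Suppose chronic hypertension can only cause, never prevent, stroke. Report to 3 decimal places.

PN ≈ 0.736

Let p₁ = 0.651, p₀ = 0.172.
Under exogeneity and monotonicity, PN = (p₁ − p₀) / p₁.
PN = (0.651 − 0.172) / 0.651 = 0.479 / 0.651 ≈ 0.7358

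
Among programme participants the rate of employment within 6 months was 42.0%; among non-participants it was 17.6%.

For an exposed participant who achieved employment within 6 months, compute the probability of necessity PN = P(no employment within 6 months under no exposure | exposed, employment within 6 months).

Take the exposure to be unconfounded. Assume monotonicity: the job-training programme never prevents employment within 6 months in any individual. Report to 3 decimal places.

PN ≈ 0.581

p₁ = 0.42, p₀ = 0.176.
Under exogeneity and monotonicity, PN = (p₁ − p₀) / p₁.
PN = (0.42 − 0.176) / 0.42 = 0.244 / 0.42 ≈ 0.5810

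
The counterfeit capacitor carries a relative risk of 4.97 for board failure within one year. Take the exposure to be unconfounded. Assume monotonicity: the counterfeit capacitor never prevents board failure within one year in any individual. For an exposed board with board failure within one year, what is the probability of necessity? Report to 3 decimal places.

Under exogeneity and monotonicity, PN = (RR − 1) / RR = 1 − 1/RR.
PN = (4.97 − 1) / 4.97 = 3.97 / 4.97 ≈ 0.7988

PN ≈ 0.799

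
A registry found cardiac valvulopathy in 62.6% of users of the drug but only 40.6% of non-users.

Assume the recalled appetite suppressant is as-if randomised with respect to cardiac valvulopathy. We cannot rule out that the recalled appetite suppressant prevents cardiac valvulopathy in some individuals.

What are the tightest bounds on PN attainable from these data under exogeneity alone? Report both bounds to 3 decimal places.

0.351 ≤ PN ≤ 0.949

p₁ = 0.626, p₀ = 0.406.
Under exogeneity alone the bounds on PN are max{0,(p₁−p₀)/p₁} ≤ PN ≤ min{1,(1−p₀)/p₁}.
  lower = (p₁ − p₀)/p₁ = 0.22 / 0.626 ≈ 0.3514
  upper = min{1, (1 − p₀)/p₁} = 0.594 / 0.626 ≈ 0.9489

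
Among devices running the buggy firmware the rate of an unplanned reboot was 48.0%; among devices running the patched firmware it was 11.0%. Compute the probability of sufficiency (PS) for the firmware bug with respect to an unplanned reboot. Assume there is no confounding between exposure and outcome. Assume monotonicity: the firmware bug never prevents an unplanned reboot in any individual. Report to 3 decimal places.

PS ≈ 0.416

p₁ = 0.48, p₀ = 0.11.
Under exogeneity and monotonicity, PS = (p₁ − p₀) / (1 − p₀).
PS = (0.48 − 0.11) / (1 − 0.11) = 0.37 / 0.89 ≈ 0.4157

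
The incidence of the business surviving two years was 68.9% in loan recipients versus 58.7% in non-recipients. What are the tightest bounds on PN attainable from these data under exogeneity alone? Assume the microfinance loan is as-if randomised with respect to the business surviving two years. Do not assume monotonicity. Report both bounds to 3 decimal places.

p₁ = 0.689, p₀ = 0.587.
Under exogeneity alone the bounds on PN are max{0,(p₁−p₀)/p₁} ≤ PN ≤ min{1,(1−p₀)/p₁}.
  lower = (p₁ − p₀)/p₁ = 0.102 / 0.689 ≈ 0.1480
  upper = min{1, (1 − p₀)/p₁} = 0.413 / 0.689 ≈ 0.5994

0.148 ≤ PN ≤ 0.599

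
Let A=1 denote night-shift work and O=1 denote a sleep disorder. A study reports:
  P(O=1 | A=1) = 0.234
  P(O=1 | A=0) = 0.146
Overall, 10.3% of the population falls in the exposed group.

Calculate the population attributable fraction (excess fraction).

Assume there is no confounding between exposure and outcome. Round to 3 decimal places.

PAF ≈ 0.058

Let p₁ = 0.234, p₀ = 0.146.
Overall risk P(Y=1) = π·p₁ + (1−π)·p₀ = 0.103×0.234 + 0.897×0.146 = 0.15506.
Under exogeneity, PAF = [P(Y=1) − p₀] / P(Y=1).
PAF = (0.15506 − 0.146) / 0.15506 ≈ 0.0585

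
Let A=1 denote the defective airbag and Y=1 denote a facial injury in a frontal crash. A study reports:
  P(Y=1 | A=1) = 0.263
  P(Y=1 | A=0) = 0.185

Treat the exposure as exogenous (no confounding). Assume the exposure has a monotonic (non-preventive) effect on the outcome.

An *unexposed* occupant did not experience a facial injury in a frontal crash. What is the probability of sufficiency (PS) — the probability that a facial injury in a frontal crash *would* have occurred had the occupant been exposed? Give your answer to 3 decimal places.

PS ≈ 0.096

Let p₁ = 0.263, p₀ = 0.185.
Under exogeneity and monotonicity, PS = (p₁ − p₀) / (1 − p₀).
PS = (0.263 − 0.185) / (1 − 0.185) = 0.078 / 0.815 ≈ 0.0957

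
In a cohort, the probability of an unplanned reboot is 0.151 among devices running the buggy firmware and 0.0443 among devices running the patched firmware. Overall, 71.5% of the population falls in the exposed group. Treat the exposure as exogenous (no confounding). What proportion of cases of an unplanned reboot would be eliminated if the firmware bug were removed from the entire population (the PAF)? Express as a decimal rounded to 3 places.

PAF ≈ 0.633

Let p₁ = 0.151, p₀ = 0.0443.
Overall risk P(Y=1) = π·p₁ + (1−π)·p₀ = 0.715×0.151 + 0.285×0.0443 = 0.12059.
Under exogeneity, PAF = [P(Y=1) − p₀] / P(Y=1).
PAF = (0.12059 − 0.0443) / 0.12059 ≈ 0.6326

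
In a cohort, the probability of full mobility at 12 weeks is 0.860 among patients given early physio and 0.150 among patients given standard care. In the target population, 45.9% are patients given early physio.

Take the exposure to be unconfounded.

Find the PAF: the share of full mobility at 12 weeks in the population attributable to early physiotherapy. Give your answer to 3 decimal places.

Let p₁ = 0.86, p₀ = 0.15.
Overall risk P(Y=1) = π·p₁ + (1−π)·p₀ = 0.459×0.86 + 0.541×0.15 = 0.47589.
Under exogeneity, PAF = [P(Y=1) − p₀] / P(Y=1).
PAF = (0.47589 − 0.15) / 0.47589 ≈ 0.6848

PAF ≈ 0.685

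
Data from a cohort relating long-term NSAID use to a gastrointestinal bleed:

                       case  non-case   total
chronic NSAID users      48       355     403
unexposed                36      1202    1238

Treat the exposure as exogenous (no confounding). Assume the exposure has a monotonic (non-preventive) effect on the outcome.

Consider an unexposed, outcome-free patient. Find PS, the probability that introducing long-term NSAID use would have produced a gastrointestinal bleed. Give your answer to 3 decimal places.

PS ≈ 0.093

p₁ = P(outcome | exposed) = 48/403 = 0.11911
p₀ = P(outcome | unexposed) = 36/1238 = 0.029079
Under exogeneity and monotonicity, PS = (p₁ − p₀) / (1 − p₀).
PS = (0.11911 − 0.029079) / (1 − 0.029079) = 0.090028 / 0.97092 ≈ 0.0927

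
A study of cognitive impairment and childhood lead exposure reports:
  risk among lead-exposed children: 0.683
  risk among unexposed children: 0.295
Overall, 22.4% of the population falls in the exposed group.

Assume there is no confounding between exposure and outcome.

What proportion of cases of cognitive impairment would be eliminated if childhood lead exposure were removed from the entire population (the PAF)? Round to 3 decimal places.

Let p₁ = 0.683, p₀ = 0.295.
Overall risk P(Y=1) = π·p₁ + (1−π)·p₀ = 0.224×0.683 + 0.776×0.295 = 0.38191.
Under exogeneity, PAF = [P(Y=1) − p₀] / P(Y=1).
PAF = (0.38191 − 0.295) / 0.38191 ≈ 0.2276

PAF ≈ 0.228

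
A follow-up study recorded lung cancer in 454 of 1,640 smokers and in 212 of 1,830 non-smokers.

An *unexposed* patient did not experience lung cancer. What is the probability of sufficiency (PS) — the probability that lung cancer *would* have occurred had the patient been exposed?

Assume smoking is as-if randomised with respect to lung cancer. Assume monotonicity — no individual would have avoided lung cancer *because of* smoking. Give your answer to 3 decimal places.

p₁ = P(outcome | exposed) = 454/1640 = 0.27683
p₀ = P(outcome | unexposed) = 212/1830 = 0.11585
Under exogeneity and monotonicity, PS = (p₁ − p₀) / (1 − p₀).
PS = (0.27683 − 0.11585) / (1 − 0.11585) = 0.16098 / 0.88415 ≈ 0.1821

PS ≈ 0.182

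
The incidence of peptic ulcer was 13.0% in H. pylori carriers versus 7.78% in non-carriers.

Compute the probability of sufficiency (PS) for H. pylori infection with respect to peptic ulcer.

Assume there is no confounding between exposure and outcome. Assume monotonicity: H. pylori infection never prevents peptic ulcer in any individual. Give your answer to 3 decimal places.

PS ≈ 0.057

p₁ = 0.13, p₀ = 0.0778.
Under exogeneity and monotonicity, PS = (p₁ − p₀) / (1 − p₀).
PS = (0.13 − 0.0778) / (1 − 0.0778) = 0.0522 / 0.9222 ≈ 0.0566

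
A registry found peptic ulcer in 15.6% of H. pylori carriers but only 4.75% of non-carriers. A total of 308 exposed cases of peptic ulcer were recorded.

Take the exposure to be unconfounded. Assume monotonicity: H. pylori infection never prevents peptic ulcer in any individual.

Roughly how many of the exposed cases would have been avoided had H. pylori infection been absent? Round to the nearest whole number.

about 214 cases

p₁ = 0.156, p₀ = 0.0475.
PN = (p₁ − p₀)/p₁ = (0.156 − 0.0475) / 0.156 ≈ 0.69551.
Attributable cases ≈ PN × (exposed cases) = 0.69551 × 308 ≈ 214.22.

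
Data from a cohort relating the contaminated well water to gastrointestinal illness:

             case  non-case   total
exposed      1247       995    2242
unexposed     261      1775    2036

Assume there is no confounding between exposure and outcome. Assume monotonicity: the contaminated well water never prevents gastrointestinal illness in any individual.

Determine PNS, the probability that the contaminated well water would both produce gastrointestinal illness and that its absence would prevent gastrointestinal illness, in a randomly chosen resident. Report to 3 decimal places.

PNS ≈ 0.428

p₁ = P(outcome | exposed) = 1247/2242 = 0.5562
p₀ = P(outcome | unexposed) = 261/2036 = 0.12819
Under exogeneity and monotonicity, PNS = p₁ − p₀.
PNS = 0.5562 − 0.12819 = 0.42801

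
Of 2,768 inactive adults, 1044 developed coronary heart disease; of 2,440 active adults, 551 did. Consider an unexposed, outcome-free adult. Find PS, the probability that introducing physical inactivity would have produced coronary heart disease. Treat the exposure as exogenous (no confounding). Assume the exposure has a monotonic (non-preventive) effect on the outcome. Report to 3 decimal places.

PS ≈ 0.195

p₁ = P(outcome | exposed) = 1044/2768 = 0.37717
p₀ = P(outcome | unexposed) = 551/2440 = 0.22582
Under exogeneity and monotonicity, PS = (p₁ − p₀) / (1 − p₀).
PS = (0.37717 − 0.22582) / (1 − 0.22582) = 0.15135 / 0.77418 ≈ 0.1955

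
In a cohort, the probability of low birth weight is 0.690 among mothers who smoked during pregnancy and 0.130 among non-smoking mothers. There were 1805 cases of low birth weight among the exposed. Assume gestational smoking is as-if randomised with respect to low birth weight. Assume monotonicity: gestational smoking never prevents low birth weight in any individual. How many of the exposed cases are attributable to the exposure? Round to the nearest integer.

about 1465 cases

Let p₁ = 0.69, p₀ = 0.13.
PN = (p₁ − p₀)/p₁ = (0.69 − 0.13) / 0.69 ≈ 0.81159.
Attributable cases ≈ PN × (exposed cases) = 0.81159 × 1805 ≈ 1464.93.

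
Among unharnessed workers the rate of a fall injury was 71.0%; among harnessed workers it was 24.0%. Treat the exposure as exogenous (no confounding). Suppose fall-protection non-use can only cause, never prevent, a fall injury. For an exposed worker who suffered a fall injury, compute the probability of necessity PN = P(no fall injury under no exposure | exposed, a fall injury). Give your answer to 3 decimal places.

p₁ = 0.71, p₀ = 0.24.
Under exogeneity and monotonicity, PN = (p₁ − p₀) / p₁.
PN = (0.71 − 0.24) / 0.71 = 0.47 / 0.71 ≈ 0.6620

PN ≈ 0.662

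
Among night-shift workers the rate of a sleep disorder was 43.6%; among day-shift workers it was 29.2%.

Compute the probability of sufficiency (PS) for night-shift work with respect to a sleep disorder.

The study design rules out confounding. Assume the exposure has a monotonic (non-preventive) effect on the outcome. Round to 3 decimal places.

p₁ = 0.436, p₀ = 0.292.
Under exogeneity and monotonicity, PS = (p₁ − p₀) / (1 − p₀).
PS = (0.436 − 0.292) / (1 − 0.292) = 0.144 / 0.708 ≈ 0.2034

PS ≈ 0.203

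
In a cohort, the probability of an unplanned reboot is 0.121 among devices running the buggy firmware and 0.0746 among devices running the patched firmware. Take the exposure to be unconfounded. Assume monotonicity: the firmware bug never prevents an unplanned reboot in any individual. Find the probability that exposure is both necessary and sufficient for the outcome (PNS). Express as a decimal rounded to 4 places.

Let p₁ = 0.121, p₀ = 0.0746.
Under exogeneity and monotonicity, PNS = p₁ − p₀.
PNS = 0.121 − 0.0746 = 0.0464

PNS ≈ 0.0464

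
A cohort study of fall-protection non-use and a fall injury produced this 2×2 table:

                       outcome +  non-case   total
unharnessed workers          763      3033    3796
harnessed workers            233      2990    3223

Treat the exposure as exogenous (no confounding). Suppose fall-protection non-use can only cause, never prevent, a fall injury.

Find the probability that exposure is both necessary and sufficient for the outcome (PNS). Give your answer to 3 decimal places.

p₁ = P(outcome | exposed) = 763/3796 = 0.201
p₀ = P(outcome | unexposed) = 233/3223 = 0.072293
Under exogeneity and monotonicity, PNS = p₁ − p₀.
PNS = 0.201 − 0.072293 = 0.12871

PNS ≈ 0.129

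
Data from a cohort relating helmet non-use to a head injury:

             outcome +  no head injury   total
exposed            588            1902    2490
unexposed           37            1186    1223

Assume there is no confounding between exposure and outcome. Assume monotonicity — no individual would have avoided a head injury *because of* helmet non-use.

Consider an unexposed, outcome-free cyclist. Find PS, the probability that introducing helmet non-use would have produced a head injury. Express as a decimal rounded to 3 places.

p₁ = P(outcome | exposed) = 588/2490 = 0.23614
p₀ = P(outcome | unexposed) = 37/1223 = 0.030253
Under exogeneity and monotonicity, PS = (p₁ − p₀)/(1 − p₀).
PS = (0.23614 − 0.030253) / 0.96975 ≈ 0.2123

PS ≈ 0.212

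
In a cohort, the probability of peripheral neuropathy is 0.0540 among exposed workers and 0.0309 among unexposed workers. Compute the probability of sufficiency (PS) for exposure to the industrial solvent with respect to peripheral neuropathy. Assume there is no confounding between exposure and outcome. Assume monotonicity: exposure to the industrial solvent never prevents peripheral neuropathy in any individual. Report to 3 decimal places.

PS ≈ 0.024

Let p₁ = 0.054, p₀ = 0.0309.
Under exogeneity and monotonicity, PS = (p₁ − p₀) / (1 − p₀).
PS = (0.054 − 0.0309) / (1 − 0.0309) = 0.0231 / 0.9691 ≈ 0.0238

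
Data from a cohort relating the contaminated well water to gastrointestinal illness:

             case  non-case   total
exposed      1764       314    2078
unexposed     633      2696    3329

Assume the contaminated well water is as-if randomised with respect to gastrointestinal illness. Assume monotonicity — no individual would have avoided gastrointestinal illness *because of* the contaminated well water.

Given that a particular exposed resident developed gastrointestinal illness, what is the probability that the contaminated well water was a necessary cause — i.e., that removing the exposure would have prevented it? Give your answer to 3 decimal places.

PN ≈ 0.776

p₁ = P(outcome | exposed) = 1764/2078 = 0.84889
p₀ = P(outcome | unexposed) = 633/3329 = 0.19015
Under exogeneity and monotonicity, PN = (p₁ − p₀) / p₁.
PN = (0.84889 − 0.19015) / 0.84889 = 0.65875 / 0.84889 ≈ 0.7760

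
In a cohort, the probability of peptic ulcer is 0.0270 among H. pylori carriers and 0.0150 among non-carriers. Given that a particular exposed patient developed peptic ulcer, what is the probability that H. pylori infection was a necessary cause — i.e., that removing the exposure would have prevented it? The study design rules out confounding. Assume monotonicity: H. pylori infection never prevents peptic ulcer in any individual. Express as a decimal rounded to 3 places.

PN ≈ 0.444

Let p₁ = 0.027, p₀ = 0.015.
Under exogeneity and monotonicity, PN = (p₁ − p₀) / p₁.
PN = (0.027 − 0.015) / 0.027 = 0.012 / 0.027 ≈ 0.4444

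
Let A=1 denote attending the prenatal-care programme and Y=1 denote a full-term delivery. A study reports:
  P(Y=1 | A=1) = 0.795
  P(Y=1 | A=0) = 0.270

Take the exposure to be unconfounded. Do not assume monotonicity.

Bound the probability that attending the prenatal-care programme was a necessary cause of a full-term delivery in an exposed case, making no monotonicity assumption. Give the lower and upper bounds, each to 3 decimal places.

Let p₁ = 0.795, p₀ = 0.27.
Under exogeneity alone the bounds on PN are max{0,(p₁−p₀)/p₁} ≤ PN ≤ min{1,(1−p₀)/p₁}.
  lower = (p₁ − p₀)/p₁ = 0.525 / 0.795 ≈ 0.6604
  upper = min{1, (1 − p₀)/p₁} = 0.73 / 0.795 ≈ 0.9182

0.660 ≤ PN ≤ 0.918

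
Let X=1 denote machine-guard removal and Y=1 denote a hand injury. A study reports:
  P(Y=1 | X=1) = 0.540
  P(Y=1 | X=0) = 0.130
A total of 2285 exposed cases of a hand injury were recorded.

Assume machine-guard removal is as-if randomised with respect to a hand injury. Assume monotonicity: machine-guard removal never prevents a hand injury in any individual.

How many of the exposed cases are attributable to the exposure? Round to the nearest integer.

about 1735 cases

Let p₁ = 0.54, p₀ = 0.13.
PN = (p₁ − p₀)/p₁ = (0.54 − 0.13) / 0.54 ≈ 0.75926.
Attributable cases ≈ PN × (exposed cases) = 0.75926 × 2285 ≈ 1734.91.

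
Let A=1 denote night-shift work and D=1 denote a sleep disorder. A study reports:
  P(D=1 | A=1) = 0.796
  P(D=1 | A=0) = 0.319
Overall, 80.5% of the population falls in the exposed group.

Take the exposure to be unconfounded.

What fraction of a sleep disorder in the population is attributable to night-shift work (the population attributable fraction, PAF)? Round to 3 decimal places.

PAF ≈ 0.546

Let p₁ = 0.796, p₀ = 0.319.
Overall risk P(Y=1) = π·p₁ + (1−π)·p₀ = 0.805×0.796 + 0.195×0.319 = 0.70299.
Under exogeneity, PAF = [P(Y=1) − p₀] / P(Y=1).
PAF = (0.70299 − 0.319) / 0.70299 ≈ 0.5462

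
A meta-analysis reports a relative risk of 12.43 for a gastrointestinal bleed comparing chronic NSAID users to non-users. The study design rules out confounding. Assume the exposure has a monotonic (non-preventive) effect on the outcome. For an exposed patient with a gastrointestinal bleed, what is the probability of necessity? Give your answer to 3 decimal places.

PN ≈ 0.920

Under exogeneity and monotonicity, PN = (RR − 1) / RR = 1 − 1/RR.
PN = (12.43 − 1) / 12.43 = 11.43 / 12.43 ≈ 0.9195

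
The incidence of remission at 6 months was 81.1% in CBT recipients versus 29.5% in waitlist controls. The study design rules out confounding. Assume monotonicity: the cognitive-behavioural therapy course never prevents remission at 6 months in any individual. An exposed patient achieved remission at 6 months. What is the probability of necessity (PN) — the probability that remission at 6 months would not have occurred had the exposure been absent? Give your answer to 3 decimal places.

p₁ = 0.811, p₀ = 0.295.
Under exogeneity and monotonicity, PN = (p₁ − p₀) / p₁.
PN = (0.811 − 0.295) / 0.811 = 0.516 / 0.811 ≈ 0.6363

PN ≈ 0.636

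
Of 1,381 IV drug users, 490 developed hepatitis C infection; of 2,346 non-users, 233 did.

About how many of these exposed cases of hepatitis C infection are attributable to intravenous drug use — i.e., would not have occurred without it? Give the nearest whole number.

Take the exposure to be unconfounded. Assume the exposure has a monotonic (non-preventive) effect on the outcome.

about 353 cases

p₁ = P(outcome | exposed) = 490/1381 = 0.35482
p₀ = P(outcome | unexposed) = 233/2346 = 0.099318
PN = (p₁ − p₀)/p₁ = (0.35482 − 0.099318) / 0.35482 ≈ 0.72009.
Attributable cases ≈ PN × (exposed cases) = 0.72009 × 490 ≈ 352.84.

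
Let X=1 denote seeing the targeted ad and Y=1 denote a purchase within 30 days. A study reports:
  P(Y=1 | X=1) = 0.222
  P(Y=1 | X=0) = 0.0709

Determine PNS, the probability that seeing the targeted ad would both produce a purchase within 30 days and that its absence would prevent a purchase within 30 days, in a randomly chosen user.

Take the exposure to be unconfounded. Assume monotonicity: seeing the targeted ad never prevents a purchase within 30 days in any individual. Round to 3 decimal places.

PNS ≈ 0.151

Let p₁ = 0.222, p₀ = 0.0709.
Under exogeneity and monotonicity, PNS = p₁ − p₀.
PNS = 0.222 − 0.0709 = 0.1511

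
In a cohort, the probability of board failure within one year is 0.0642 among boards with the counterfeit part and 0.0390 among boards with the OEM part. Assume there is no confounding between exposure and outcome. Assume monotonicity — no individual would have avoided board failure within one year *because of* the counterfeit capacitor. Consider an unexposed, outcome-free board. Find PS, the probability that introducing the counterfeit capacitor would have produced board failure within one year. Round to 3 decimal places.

PS ≈ 0.026

Let p₁ = 0.0642, p₀ = 0.039.
Under exogeneity and monotonicity, PS = (p₁ − p₀) / (1 − p₀).
PS = (0.0642 − 0.039) / (1 − 0.039) = 0.0252 / 0.961 ≈ 0.0262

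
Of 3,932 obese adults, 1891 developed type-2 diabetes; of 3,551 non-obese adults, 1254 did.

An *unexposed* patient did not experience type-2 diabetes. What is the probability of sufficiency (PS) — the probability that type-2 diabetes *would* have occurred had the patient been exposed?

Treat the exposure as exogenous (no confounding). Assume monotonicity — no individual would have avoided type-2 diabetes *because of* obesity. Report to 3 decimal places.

PS ≈ 0.198

p₁ = P(outcome | exposed) = 1891/3932 = 0.48093
p₀ = P(outcome | unexposed) = 1254/3551 = 0.35314
Under exogeneity and monotonicity, PS = (p₁ − p₀) / (1 − p₀).
PS = (0.48093 − 0.35314) / (1 − 0.35314) = 0.12779 / 0.64686 ≈ 0.1975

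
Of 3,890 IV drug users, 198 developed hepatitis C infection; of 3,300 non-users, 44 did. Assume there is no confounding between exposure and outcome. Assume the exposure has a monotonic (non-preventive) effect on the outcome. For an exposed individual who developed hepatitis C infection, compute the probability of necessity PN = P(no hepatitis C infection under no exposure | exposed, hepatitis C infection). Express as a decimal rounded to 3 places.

p₁ = P(outcome | exposed) = 198/3890 = 0.0509
p₀ = P(outcome | unexposed) = 44/3300 = 0.013333
Under exogeneity and monotonicity, PN = (p₁ − p₀) / p₁.
PN = (0.0509 − 0.013333) / 0.0509 = 0.037566 / 0.0509 ≈ 0.7380

PN ≈ 0.738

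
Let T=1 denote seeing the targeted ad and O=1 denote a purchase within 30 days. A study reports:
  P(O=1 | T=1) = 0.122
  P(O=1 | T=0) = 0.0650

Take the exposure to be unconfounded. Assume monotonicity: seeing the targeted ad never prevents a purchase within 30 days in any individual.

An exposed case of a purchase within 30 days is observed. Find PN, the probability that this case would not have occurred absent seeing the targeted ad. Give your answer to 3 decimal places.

PN ≈ 0.467

Let p₁ = 0.122, p₀ = 0.065.
Under exogeneity and monotonicity, PN = (p₁ − p₀) / p₁.
PN = (0.122 − 0.065) / 0.122 = 0.057 / 0.122 ≈ 0.4672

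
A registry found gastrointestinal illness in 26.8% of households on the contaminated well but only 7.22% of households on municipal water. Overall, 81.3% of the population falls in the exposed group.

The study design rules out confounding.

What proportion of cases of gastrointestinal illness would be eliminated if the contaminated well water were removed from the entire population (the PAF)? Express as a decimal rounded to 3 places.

p₁ = 0.268, p₀ = 0.0722.
Overall risk P(Y=1) = π·p₁ + (1−π)·p₀ = 0.813×0.268 + 0.187×0.0722 = 0.23139.
Under exogeneity, PAF = [P(Y=1) − p₀] / P(Y=1).
PAF = (0.23139 − 0.0722) / 0.23139 ≈ 0.6880

PAF ≈ 0.688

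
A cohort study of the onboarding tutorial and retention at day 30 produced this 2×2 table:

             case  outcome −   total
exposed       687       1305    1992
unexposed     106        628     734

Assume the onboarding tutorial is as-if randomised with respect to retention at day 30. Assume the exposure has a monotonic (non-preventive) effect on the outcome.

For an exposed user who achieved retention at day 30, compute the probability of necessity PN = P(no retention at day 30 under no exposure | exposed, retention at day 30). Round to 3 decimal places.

p₁ = P(outcome | exposed) = 687/1992 = 0.34488
p₀ = P(outcome | unexposed) = 106/734 = 0.14441
Under exogeneity and monotonicity, PN = (p₁ − p₀) / p₁.
PN = (0.34488 − 0.14441) / 0.34488 = 0.20047 / 0.34488 ≈ 0.5813

PN ≈ 0.581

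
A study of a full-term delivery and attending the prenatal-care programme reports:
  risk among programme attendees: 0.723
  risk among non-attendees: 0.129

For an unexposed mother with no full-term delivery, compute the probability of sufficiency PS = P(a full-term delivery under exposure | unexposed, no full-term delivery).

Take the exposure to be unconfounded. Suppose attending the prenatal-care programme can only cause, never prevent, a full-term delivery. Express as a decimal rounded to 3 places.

PS ≈ 0.682

Let p₁ = 0.723, p₀ = 0.129.
Under exogeneity and monotonicity, PS = (p₁ − p₀) / (1 − p₀).
PS = (0.723 − 0.129) / (1 − 0.129) = 0.594 / 0.871 ≈ 0.6820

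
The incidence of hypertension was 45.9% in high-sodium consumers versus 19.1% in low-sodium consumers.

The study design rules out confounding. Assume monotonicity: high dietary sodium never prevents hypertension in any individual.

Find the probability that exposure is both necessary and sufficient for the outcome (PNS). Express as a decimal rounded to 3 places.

PNS ≈ 0.268

p₁ = 0.459, p₀ = 0.191.
Under exogeneity and monotonicity, PNS = p₁ − p₀.
PNS = 0.459 − 0.191 = 0.268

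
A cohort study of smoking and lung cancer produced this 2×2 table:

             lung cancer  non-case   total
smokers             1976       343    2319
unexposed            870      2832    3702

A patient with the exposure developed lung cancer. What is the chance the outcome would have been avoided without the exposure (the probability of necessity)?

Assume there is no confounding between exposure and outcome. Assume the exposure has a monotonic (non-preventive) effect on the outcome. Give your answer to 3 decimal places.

PN ≈ 0.724

p₁ = P(outcome | exposed) = 1976/2319 = 0.85209
p₀ = P(outcome | unexposed) = 870/3702 = 0.23501
Under exogeneity and monotonicity, PN = (p₁ − p₀)/p₁.
PN = (0.85209 − 0.23501) / 0.85209 ≈ 0.7242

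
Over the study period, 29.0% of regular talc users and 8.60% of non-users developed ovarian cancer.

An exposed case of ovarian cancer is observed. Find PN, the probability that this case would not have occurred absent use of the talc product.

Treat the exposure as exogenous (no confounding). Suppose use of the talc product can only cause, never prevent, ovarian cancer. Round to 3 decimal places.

PN ≈ 0.703

p₁ = 0.29, p₀ = 0.086.
Under exogeneity and monotonicity, PN = (p₁ − p₀) / p₁.
PN = (0.29 − 0.086) / 0.29 = 0.204 / 0.29 ≈ 0.7034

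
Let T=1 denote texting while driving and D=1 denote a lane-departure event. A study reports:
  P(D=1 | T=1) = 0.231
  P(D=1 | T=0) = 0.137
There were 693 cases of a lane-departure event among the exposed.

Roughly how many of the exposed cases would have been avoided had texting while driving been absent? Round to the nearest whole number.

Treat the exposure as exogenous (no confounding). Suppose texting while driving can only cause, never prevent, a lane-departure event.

Let p₁ = 0.231, p₀ = 0.137.
PN = (p₁ − p₀)/p₁ = (0.231 − 0.137) / 0.231 ≈ 0.40693.
Attributable cases ≈ PN × (exposed cases) = 0.40693 × 693 ≈ 282.00.

about 282 cases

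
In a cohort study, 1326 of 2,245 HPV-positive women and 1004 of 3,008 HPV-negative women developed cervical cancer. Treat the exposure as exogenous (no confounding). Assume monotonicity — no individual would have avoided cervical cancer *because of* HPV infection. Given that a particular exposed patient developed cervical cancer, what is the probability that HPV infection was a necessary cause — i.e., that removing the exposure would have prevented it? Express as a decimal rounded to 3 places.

PN ≈ 0.435

p₁ = P(outcome | exposed) = 1326/2245 = 0.59065
p₀ = P(outcome | unexposed) = 1004/3008 = 0.33378
Under exogeneity and monotonicity, PN = (p₁ − p₀) / p₁.
PN = (0.59065 − 0.33378) / 0.59065 = 0.25687 / 0.59065 ≈ 0.4349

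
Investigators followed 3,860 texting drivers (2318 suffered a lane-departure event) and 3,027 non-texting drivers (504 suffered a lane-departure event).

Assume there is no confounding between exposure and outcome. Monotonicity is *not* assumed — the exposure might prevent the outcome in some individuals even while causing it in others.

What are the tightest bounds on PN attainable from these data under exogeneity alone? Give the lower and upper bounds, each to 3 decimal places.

0.723 ≤ PN ≤ 1.000

p₁ = P(outcome | exposed) = 2318/3860 = 0.60052
p₀ = P(outcome | unexposed) = 504/3027 = 0.1665
Under exogeneity alone the bounds on PN are max{0,(p₁−p₀)/p₁} ≤ PN ≤ min{1,(1−p₀)/p₁}.
  lower = (p₁ − p₀)/p₁ = 0.43402 / 0.60052 ≈ 0.7227
  upper = min{1, (1 − p₀)/p₁} = 0.8335 / 0.60052 ≈ 1.3880 → capped at 1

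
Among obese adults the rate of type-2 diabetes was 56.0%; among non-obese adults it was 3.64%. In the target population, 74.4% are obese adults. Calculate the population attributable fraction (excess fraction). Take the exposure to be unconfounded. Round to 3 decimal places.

PAF ≈ 0.915

p₁ = 0.56, p₀ = 0.0364.
Overall risk P(Y=1) = π·p₁ + (1−π)·p₀ = 0.744×0.56 + 0.256×0.0364 = 0.42596.
Under exogeneity, PAF = [P(Y=1) − p₀] / P(Y=1).
PAF = (0.42596 − 0.0364) / 0.42596 ≈ 0.9145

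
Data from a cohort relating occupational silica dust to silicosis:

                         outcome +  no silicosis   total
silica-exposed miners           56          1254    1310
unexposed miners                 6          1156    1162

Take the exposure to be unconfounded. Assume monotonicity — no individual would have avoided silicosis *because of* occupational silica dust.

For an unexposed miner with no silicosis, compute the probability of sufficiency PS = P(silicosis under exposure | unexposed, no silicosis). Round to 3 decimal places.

PS ≈ 0.038

p₁ = P(outcome | exposed) = 56/1310 = 0.042748
p₀ = P(outcome | unexposed) = 6/1162 = 0.0051635
Under exogeneity and monotonicity, PS = (p₁ − p₀) / (1 − p₀).
PS = (0.042748 − 0.0051635) / (1 − 0.0051635) = 0.037585 / 0.99484 ≈ 0.0378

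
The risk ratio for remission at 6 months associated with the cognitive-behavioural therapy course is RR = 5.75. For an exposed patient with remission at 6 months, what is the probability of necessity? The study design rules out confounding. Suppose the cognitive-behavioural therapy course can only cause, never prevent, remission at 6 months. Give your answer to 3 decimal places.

PN ≈ 0.826

Under exogeneity and monotonicity, PN = (RR − 1) / RR = 1 − 1/RR.
PN = (5.75 − 1) / 5.75 = 4.75 / 5.75 ≈ 0.8261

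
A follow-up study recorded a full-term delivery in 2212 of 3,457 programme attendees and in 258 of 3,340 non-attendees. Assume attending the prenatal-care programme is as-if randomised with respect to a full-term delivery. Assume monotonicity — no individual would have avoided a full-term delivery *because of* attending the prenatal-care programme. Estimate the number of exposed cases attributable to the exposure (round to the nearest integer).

p₁ = P(outcome | exposed) = 2212/3457 = 0.63986
p₀ = P(outcome | unexposed) = 258/3340 = 0.077246
PN = (p₁ − p₀)/p₁ = (0.63986 − 0.077246) / 0.63986 ≈ 0.87928.
Attributable cases ≈ PN × (exposed cases) = 0.87928 × 2212 ≈ 1944.96.

about 1945 cases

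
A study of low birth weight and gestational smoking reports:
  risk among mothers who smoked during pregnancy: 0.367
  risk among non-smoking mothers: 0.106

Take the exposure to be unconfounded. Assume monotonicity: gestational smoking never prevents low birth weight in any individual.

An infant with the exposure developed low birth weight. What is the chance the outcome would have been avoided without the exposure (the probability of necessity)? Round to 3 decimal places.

Let p₁ = 0.367, p₀ = 0.106.
Under exogeneity and monotonicity, PN = (p₁ − p₀) / p₁.
PN = (0.367 − 0.106) / 0.367 = 0.261 / 0.367 ≈ 0.7112

PN ≈ 0.711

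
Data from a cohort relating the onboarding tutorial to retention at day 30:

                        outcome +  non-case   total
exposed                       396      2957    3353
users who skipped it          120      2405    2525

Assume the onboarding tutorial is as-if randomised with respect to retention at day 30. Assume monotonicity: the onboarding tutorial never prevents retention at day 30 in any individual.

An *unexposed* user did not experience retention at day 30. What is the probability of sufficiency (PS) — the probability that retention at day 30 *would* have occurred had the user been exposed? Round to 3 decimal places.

p₁ = P(outcome | exposed) = 396/3353 = 0.1181
p₀ = P(outcome | unexposed) = 120/2525 = 0.047525
Under exogeneity and monotonicity, PS = (p₁ − p₀) / (1 − p₀).
PS = (0.1181 − 0.047525) / (1 − 0.047525) = 0.070578 / 0.95248 ≈ 0.0741

PS ≈ 0.074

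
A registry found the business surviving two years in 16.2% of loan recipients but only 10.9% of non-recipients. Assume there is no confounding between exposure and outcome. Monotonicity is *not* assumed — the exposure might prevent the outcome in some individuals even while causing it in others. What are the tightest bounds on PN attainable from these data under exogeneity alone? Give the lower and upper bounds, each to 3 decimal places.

0.327 ≤ PN ≤ 1.000

p₁ = 0.162, p₀ = 0.109.
Under exogeneity alone the bounds on PN are max{0,(p₁−p₀)/p₁} ≤ PN ≤ min{1,(1−p₀)/p₁}.
  lower = (p₁ − p₀)/p₁ = 0.053 / 0.162 ≈ 0.3272
  upper = min{1, (1 − p₀)/p₁} = 0.891 / 0.162 ≈ 5.5000 → capped at 1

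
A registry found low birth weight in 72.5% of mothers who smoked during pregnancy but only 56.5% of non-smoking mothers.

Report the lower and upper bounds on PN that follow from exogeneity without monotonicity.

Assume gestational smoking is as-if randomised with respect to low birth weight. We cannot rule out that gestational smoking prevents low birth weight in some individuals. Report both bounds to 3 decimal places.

0.221 ≤ PN ≤ 0.600

p₁ = 0.725, p₀ = 0.565.
Under exogeneity alone the bounds on PN are max{0,(p₁−p₀)/p₁} ≤ PN ≤ min{1,(1−p₀)/p₁}.
  lower = (p₁ − p₀)/p₁ = 0.16 / 0.725 ≈ 0.2207
  upper = min{1, (1 − p₀)/p₁} = 0.435 / 0.725 ≈ 0.6000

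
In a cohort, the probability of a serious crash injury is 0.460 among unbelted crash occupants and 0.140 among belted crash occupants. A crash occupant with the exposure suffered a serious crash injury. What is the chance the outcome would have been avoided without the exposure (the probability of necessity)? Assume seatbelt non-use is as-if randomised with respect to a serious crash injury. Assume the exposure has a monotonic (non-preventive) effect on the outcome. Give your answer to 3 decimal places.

PN ≈ 0.696

Let p₁ = 0.46, p₀ = 0.14.
Under exogeneity and monotonicity, PN = (p₁ − p₀) / p₁.
PN = (0.46 − 0.14) / 0.46 = 0.32 / 0.46 ≈ 0.6957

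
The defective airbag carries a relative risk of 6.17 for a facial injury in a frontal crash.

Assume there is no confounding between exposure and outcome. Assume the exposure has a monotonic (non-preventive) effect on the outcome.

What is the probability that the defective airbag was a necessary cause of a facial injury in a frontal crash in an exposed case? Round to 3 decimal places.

Under exogeneity and monotonicity, PN = (RR − 1) / RR = 1 − 1/RR.
PN = (6.17 − 1) / 6.17 = 5.17 / 6.17 ≈ 0.8379

PN ≈ 0.838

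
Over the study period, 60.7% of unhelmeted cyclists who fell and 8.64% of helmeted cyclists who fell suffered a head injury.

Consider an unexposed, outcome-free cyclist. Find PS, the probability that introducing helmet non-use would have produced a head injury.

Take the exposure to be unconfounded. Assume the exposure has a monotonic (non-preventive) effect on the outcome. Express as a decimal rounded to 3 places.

p₁ = 0.607, p₀ = 0.0864.
Under exogeneity and monotonicity, PS = (p₁ − p₀) / (1 − p₀).
PS = (0.607 − 0.0864) / (1 − 0.0864) = 0.5206 / 0.9136 ≈ 0.5698

PS ≈ 0.570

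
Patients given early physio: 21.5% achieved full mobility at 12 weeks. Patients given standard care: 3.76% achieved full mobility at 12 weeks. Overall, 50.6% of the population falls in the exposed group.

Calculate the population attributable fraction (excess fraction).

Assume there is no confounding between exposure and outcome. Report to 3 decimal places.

PAF ≈ 0.705

p₁ = 0.215, p₀ = 0.0376.
Overall risk P(Y=1) = π·p₁ + (1−π)·p₀ = 0.506×0.215 + 0.494×0.0376 = 0.12736.
Under exogeneity, PAF = [P(Y=1) − p₀] / P(Y=1).
PAF = (0.12736 − 0.0376) / 0.12736 ≈ 0.7048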